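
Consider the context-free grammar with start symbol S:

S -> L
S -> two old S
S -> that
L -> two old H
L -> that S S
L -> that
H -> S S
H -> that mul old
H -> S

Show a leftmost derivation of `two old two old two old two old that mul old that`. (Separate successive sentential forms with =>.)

S => two old S   [S -> two old S]
two old S => two old L   [S -> L]
two old L => two old two old H   [L -> two old H]
two old two old H => two old two old S S   [H -> S S]
two old two old S S => two old two old two old S S   [S -> two old S]
two old two old two old S S => two old two old two old L S   [S -> L]
two old two old two old L S => two old two old two old two old H S   [L -> two old H]
two old two old two old two old H S => two old two old two old two old that mul old S   [H -> that mul old]
two old two old two old two old that mul old S => two old two old two old two old that mul old that   [S -> that]

S => two old S => two old L => two old two old H => two old two old S S => two old two old two old S S => two old two old two old L S => two old two old two old two old H S => two old two old two old two old that mul old S => two old two old two old two old that mul old that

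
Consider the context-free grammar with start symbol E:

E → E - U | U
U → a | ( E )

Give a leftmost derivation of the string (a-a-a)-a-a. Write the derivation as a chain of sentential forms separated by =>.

E => E-U => E-U-U => U-U-U => (E)-U-U => (E-U)-U-U => (E-U-U)-U-U => (U-U-U)-U-U => (a-U-U)-U-U => (a-a-U)-U-U => (a-a-a)-U-U => (a-a-a)-a-U => (a-a-a)-a-a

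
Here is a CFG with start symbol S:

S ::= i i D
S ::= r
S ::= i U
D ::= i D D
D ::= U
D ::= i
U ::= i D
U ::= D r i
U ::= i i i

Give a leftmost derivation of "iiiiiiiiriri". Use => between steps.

S => iU => iDri => iiDDri => iiiDri => iiiiDDri => iiiiiDDDri => iiiiiiDDri => iiiiiiiDri => iiiiiiiUri => iiiiiiiDriri => iiiiiiiiriri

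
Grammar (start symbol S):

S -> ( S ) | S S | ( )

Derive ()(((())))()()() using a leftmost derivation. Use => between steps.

S => SS => SSS => ()SS => ()SSS => ()SSSS => ()(S)SSS => ()((S))SSS => ()(((S)))SSS => ()(((())))SSS => ()(((())))()SS => ()(((())))()()S => ()(((())))()()()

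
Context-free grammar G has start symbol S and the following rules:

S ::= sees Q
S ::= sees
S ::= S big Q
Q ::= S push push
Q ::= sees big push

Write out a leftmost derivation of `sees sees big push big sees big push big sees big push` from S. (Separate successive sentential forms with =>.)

S => S big Q => S big Q big Q => sees Q big Q big Q => sees sees big push big Q big Q => sees sees big push big sees big push big Q => sees sees big push big sees big push big sees big push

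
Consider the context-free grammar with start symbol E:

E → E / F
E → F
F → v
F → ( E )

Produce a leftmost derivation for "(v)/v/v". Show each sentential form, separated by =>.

E=>E/F=>E/F/F=>F/F/F=>(E)/F/F=>(F)/F/F=>(v)/F/F=>(v)/v/F=>(v)/v/v

E => E/F   [E → E / F]
E/F => E/F/F   [E → E / F]
E/F/F => F/F/F   [E → F]
F/F/F => (E)/F/F   [F → ( E )]
(E)/F/F => (F)/F/F   [E → F]
(F)/F/F => (v)/F/F   [F → v]
(v)/F/F => (v)/v/F   [F → v]
(v)/v/F => (v)/v/v   [F → v]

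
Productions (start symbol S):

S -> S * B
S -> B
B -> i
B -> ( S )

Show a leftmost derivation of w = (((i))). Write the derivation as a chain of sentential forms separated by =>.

S=>B=>(S)=>(B)=>((S))=>((B))=>(((S)))=>(((B)))=>(((i)))

S => B   [S -> B]
B => (S)   [B -> ( S )]
(S) => (B)   [S -> B]
(B) => ((S))   [B -> ( S )]
((S)) => ((B))   [S -> B]
((B)) => (((S)))   [B -> ( S )]
(((S))) => (((B)))   [S -> B]
(((B))) => (((i)))   [B -> i]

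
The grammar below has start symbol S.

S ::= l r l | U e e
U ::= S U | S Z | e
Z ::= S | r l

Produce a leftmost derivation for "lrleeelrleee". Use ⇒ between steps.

S ⇒ Uee ⇒ SUee ⇒ lrlUee ⇒ lrlSUee ⇒ lrlUeeUee ⇒ lrleeeUee ⇒ lrleeeSUee ⇒ lrleeelrlUee ⇒ lrleeelrleee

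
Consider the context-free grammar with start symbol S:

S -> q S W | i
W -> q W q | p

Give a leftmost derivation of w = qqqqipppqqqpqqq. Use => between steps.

S=>qSW=>qqSWW=>qqqSWWW=>qqqqSWWWW=>qqqqiWWWW=>qqqqipWWW=>qqqqippWW=>qqqqipppW=>qqqqipppqWq=>qqqqipppqqWqq=>qqqqipppqqqWqqq=>qqqqipppqqqpqqq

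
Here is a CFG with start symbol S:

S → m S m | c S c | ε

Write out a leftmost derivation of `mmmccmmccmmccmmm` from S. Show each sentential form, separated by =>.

S=>mSm=>mmSmm=>mmmSmmm=>mmmcScmmm=>mmmccSccmmm=>mmmccmSmccmmm=>mmmccmmSmmccmmm=>mmmccmmcScmmccmmm=>mmmccmmccmmccmmm

S => mSm   [S → m S m]
mSm => mmSmm   [S → m S m]
mmSmm => mmmSmmm   [S → m S m]
mmmSmmm => mmmcScmmm   [S → c S c]
mmmcScmmm => mmmccSccmmm   [S → c S c]
mmmccSccmmm => mmmccmSmccmmm   [S → m S m]
mmmccmSmccmmm => mmmccmmSmmccmmm   [S → m S m]
mmmccmmSmmccmmm => mmmccmmcScmmccmmm   [S → c S c]
mmmccmmcScmmccmmm => mmmccmmccmmccmmm   [S → ε]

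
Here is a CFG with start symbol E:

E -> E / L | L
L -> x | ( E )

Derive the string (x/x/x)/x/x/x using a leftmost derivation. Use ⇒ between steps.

E ⇒ E/L   [E -> E / L]
E/L ⇒ E/L/L   [E -> E / L]
E/L/L ⇒ E/L/L/L   [E -> E / L]
E/L/L/L ⇒ L/L/L/L   [E -> L]
L/L/L/L ⇒ (E)/L/L/L   [L -> ( E )]
(E)/L/L/L ⇒ (E/L)/L/L/L   [E -> E / L]
(E/L)/L/L/L ⇒ (E/L/L)/L/L/L   [E -> E / L]
(E/L/L)/L/L/L ⇒ (L/L/L)/L/L/L   [E -> L]
(L/L/L)/L/L/L ⇒ (x/L/L)/L/L/L   [L -> x]
(x/L/L)/L/L/L ⇒ (x/x/L)/L/L/L   [L -> x]
(x/x/L)/L/L/L ⇒ (x/x/x)/L/L/L   [L -> x]
(x/x/x)/L/L/L ⇒ (x/x/x)/x/L/L   [L -> x]
(x/x/x)/x/L/L ⇒ (x/x/x)/x/x/L   [L -> x]
(x/x/x)/x/x/L ⇒ (x/x/x)/x/x/x   [L -> x]

E ⇒ E/L ⇒ E/L/L ⇒ E/L/L/L ⇒ L/L/L/L ⇒ (E)/L/L/L ⇒ (E/L)/L/L/L ⇒ (E/L/L)/L/L/L ⇒ (L/L/L)/L/L/L ⇒ (x/L/L)/L/L/L ⇒ (x/x/L)/L/L/L ⇒ (x/x/x)/L/L/L ⇒ (x/x/x)/x/L/L ⇒ (x/x/x)/x/x/L ⇒ (x/x/x)/x/x/x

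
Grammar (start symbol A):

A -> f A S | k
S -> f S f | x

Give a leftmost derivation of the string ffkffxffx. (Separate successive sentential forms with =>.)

A => fAS   [A -> f A S]
fAS => ffASS   [A -> f A S]
ffASS => ffkSS   [A -> k]
ffkSS => ffkfSfS   [S -> f S f]
ffkfSfS => ffkffSffS   [S -> f S f]
ffkffSffS => ffkffxffS   [S -> x]
ffkffxffS => ffkffxffx   [S -> x]

A=>fAS=>ffASS=>ffkSS=>ffkfSfS=>ffkffSffS=>ffkffxffS=>ffkffxffx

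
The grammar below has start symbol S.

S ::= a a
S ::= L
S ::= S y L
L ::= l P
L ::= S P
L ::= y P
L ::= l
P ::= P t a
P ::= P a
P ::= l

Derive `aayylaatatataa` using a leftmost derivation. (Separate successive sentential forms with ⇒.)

S ⇒ SyL   [S ::= S y L]
SyL ⇒ aayL   [S ::= a a]
aayL ⇒ aayyP   [L ::= y P]
aayyP ⇒ aayyPa   [P ::= P a]
aayyPa ⇒ aayyPtaa   [P ::= P t a]
aayyPtaa ⇒ aayyPtataa   [P ::= P t a]
aayyPtataa ⇒ aayyPtatataa   [P ::= P t a]
aayyPtatataa ⇒ aayyPatatataa   [P ::= P a]
aayyPatatataa ⇒ aayyPaatatataa   [P ::= P a]
aayyPaatatataa ⇒ aayylaatatataa   [P ::= l]

S ⇒ SyL ⇒ aayL ⇒ aayyP ⇒ aayyPa ⇒ aayyPtaa ⇒ aayyPtataa ⇒ aayyPtatataa ⇒ aayyPatatataa ⇒ aayyPaatatataa ⇒ aayylaatatataa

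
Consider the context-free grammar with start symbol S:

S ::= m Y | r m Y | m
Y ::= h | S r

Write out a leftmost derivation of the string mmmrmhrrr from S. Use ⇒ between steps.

S ⇒ mY ⇒ mSr ⇒ mmYr ⇒ mmSrr ⇒ mmmYrr ⇒ mmmSrrr ⇒ mmmrmYrrr ⇒ mmmrmhrrr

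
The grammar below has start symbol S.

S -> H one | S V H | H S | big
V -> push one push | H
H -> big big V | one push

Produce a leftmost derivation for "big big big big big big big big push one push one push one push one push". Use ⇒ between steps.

S ⇒ S V H ⇒ H one V H ⇒ big big V one V H ⇒ big big H one V H ⇒ big big big big V one V H ⇒ big big big big H one V H ⇒ big big big big big big V one V H ⇒ big big big big big big H one V H ⇒ big big big big big big big big V one V H ⇒ big big big big big big big big push one push one V H ⇒ big big big big big big big big push one push one push one push H ⇒ big big big big big big big big push one push one push one push one push

S ⇒ S V H   [S -> S V H]
S V H ⇒ H one V H   [S -> H one]
H one V H ⇒ big big V one V H   [H -> big big V]
big big V one V H ⇒ big big H one V H   [V -> H]
big big H one V H ⇒ big big big big V one V H   [H -> big big V]
big big big big V one V H ⇒ big big big big H one V H   [V -> H]
big big big big H one V H ⇒ big big big big big big V one V H   [H -> big big V]
big big big big big big V one V H ⇒ big big big big big big H one V H   [V -> H]
big big big big big big H one V H ⇒ big big big big big big big big V one V H   [H -> big big V]
big big big big big big big big V one V H ⇒ big big big big big big big big push one push one V H   [V -> push one push]
big big big big big big big big push one push one V H ⇒ big big big big big big big big push one push one push one push H   [V -> push one push]
big big big big big big big big push one push one push one push H ⇒ big big big big big big big big push one push one push one push one push   [H -> one push]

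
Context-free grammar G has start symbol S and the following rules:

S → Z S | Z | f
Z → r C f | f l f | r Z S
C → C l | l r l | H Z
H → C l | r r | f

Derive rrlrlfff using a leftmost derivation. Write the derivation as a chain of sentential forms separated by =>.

S => ZS => rZSS => rrCfSS => rrlrlfSS => rrlrlffS => rrlrlfff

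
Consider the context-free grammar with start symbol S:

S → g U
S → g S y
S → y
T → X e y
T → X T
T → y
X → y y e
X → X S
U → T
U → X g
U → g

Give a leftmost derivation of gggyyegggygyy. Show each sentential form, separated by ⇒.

S ⇒ gSy ⇒ ggSyy ⇒ gggUyy ⇒ gggXgyy ⇒ gggXSgyy ⇒ gggyyeSgyy ⇒ gggyyegSygyy ⇒ gggyyeggUygyy ⇒ gggyyegggygyy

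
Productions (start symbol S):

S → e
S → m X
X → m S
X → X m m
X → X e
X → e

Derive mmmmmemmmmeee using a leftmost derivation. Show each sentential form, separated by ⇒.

S ⇒ mX   [S → m X]
mX ⇒ mXe   [X → X e]
mXe ⇒ mmSe   [X → m S]
mmSe ⇒ mmmXe   [S → m X]
mmmXe ⇒ mmmXee   [X → X e]
mmmXee ⇒ mmmXeee   [X → X e]
mmmXeee ⇒ mmmmSeee   [X → m S]
mmmmSeee ⇒ mmmmmXeee   [S → m X]
mmmmmXeee ⇒ mmmmmXmmeee   [X → X m m]
mmmmmXmmeee ⇒ mmmmmXmmmmeee   [X → X m m]
mmmmmXmmmmeee ⇒ mmmmmemmmmeee   [X → e]

S⇒mX⇒mXe⇒mmSe⇒mmmXe⇒mmmXee⇒mmmXeee⇒mmmmSeee⇒mmmmmXeee⇒mmmmmXmmeee⇒mmmmmXmmmmeee⇒mmmmmemmmmeee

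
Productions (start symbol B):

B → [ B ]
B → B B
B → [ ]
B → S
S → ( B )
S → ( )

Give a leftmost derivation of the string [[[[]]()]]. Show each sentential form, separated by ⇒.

B ⇒ [B] ⇒ [[B]] ⇒ [[BB]] ⇒ [[[B]B]] ⇒ [[[[]]B]] ⇒ [[[[]]S]] ⇒ [[[[]]()]]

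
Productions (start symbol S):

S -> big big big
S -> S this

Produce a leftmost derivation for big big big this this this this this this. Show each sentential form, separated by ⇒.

S ⇒ S this ⇒ S this this ⇒ S this this this ⇒ S this this this this ⇒ S this this this this this ⇒ S this this this this this this ⇒ big big big this this this this this this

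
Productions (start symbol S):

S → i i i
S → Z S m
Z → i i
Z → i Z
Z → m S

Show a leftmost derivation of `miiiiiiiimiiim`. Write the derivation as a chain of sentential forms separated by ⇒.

S⇒ZSm⇒mSSm⇒mZSmSm⇒miZSmSm⇒miiZSmSm⇒miiiZSmSm⇒miiiiiSmSm⇒miiiiiiiimSm⇒miiiiiiiimiiim

S ⇒ ZSm   [S → Z S m]
ZSm ⇒ mSSm   [Z → m S]
mSSm ⇒ mZSmSm   [S → Z S m]
mZSmSm ⇒ miZSmSm   [Z → i Z]
miZSmSm ⇒ miiZSmSm   [Z → i Z]
miiZSmSm ⇒ miiiZSmSm   [Z → i Z]
miiiZSmSm ⇒ miiiiiSmSm   [Z → i i]
miiiiiSmSm ⇒ miiiiiiiimSm   [S → i i i]
miiiiiiiimSm ⇒ miiiiiiiimiiim   [S → i i i]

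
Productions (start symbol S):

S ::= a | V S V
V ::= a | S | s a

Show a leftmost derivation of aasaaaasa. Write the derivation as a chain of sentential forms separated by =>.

S => VSV   [S ::= V S V]
VSV => SSV   [V ::= S]
SSV => VSVSV   [S ::= V S V]
VSVSV => SSVSV   [V ::= S]
SSVSV => VSVSVSV   [S ::= V S V]
VSVSVSV => aSVSVSV   [V ::= a]
aSVSVSV => aaVSVSV   [S ::= a]
aaVSVSV => aasaSVSV   [V ::= s a]
aasaSVSV => aasaaVSV   [S ::= a]
aasaaVSV => aasaaaSV   [V ::= a]
aasaaaSV => aasaaaaV   [S ::= a]
aasaaaaV => aasaaaasa   [V ::= s a]

S => VSV => SSV => VSVSV => SSVSV => VSVSVSV => aSVSVSV => aaVSVSV => aasaSVSV => aasaaVSV => aasaaaSV => aasaaaaV => aasaaaasa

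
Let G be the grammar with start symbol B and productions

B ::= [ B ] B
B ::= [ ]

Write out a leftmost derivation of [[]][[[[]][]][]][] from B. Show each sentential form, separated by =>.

B=>[B]B=>[[]]B=>[[]][B]B=>[[]][[B]B]B=>[[]][[[B]B]B]B=>[[]][[[[]]B]B]B=>[[]][[[[]][]]B]B=>[[]][[[[]][]][]]B=>[[]][[[[]][]][]][]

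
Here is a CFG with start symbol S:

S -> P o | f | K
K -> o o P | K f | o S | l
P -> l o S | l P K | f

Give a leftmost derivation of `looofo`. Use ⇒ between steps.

S ⇒ Po   [S -> P o]
Po ⇒ loSo   [P -> l o S]
loSo ⇒ loKo   [S -> K]
loKo ⇒ loooPo   [K -> o o P]
loooPo ⇒ looofo   [P -> f]

S⇒Po⇒loSo⇒loKo⇒loooPo⇒looofo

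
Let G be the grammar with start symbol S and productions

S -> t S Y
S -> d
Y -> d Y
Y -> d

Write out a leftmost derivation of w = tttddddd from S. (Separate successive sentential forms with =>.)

S => tSY   [S -> t S Y]
tSY => ttSYY   [S -> t S Y]
ttSYY => tttSYYY   [S -> t S Y]
tttSYYY => tttdYYY   [S -> d]
tttdYYY => tttddYY   [Y -> d]
tttddYY => tttdddY   [Y -> d]
tttdddY => tttddddY   [Y -> d Y]
tttddddY => tttddddd   [Y -> d]

S=>tSY=>ttSYY=>tttSYYY=>tttdYYY=>tttddYY=>tttdddY=>tttddddY=>tttddddd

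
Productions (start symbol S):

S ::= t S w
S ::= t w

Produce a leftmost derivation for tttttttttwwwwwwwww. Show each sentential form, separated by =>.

S => tSw => ttSww => tttSwww => ttttSwwww => tttttSwwwww => ttttttSwwwwww => tttttttSwwwwwww => ttttttttSwwwwwwww => tttttttttwwwwwwwww

S => tSw   [S ::= t S w]
tSw => ttSww   [S ::= t S w]
ttSww => tttSwww   [S ::= t S w]
tttSwww => ttttSwwww   [S ::= t S w]
ttttSwwww => tttttSwwwww   [S ::= t S w]
tttttSwwwww => ttttttSwwwwww   [S ::= t S w]
ttttttSwwwwww => tttttttSwwwwwww   [S ::= t S w]
tttttttSwwwwwww => ttttttttSwwwwwwww   [S ::= t S w]
ttttttttSwwwwwwww => tttttttttwwwwwwwww   [S ::= t w]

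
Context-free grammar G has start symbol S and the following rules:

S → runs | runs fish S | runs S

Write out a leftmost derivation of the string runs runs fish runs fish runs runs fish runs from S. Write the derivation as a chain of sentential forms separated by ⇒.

S ⇒ runs S   [S → runs S]
runs S ⇒ runs runs fish S   [S → runs fish S]
runs runs fish S ⇒ runs runs fish runs fish S   [S → runs fish S]
runs runs fish runs fish S ⇒ runs runs fish runs fish runs S   [S → runs S]
runs runs fish runs fish runs S ⇒ runs runs fish runs fish runs runs fish S   [S → runs fish S]
runs runs fish runs fish runs runs fish S ⇒ runs runs fish runs fish runs runs fish runs   [S → runs]

S ⇒ runs S ⇒ runs runs fish S ⇒ runs runs fish runs fish S ⇒ runs runs fish runs fish runs S ⇒ runs runs fish runs fish runs runs fish S ⇒ runs runs fish runs fish runs runs fish runs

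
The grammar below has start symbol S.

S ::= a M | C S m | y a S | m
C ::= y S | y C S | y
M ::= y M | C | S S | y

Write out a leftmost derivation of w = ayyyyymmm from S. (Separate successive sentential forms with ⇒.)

S ⇒ aM   [S ::= a M]
aM ⇒ ayM   [M ::= y M]
ayM ⇒ ayyM   [M ::= y M]
ayyM ⇒ ayyC   [M ::= C]
ayyC ⇒ ayyyS   [C ::= y S]
ayyyS ⇒ ayyyCSm   [S ::= C S m]
ayyyCSm ⇒ ayyyyCSSm   [C ::= y C S]
ayyyyCSSm ⇒ ayyyyySSm   [C ::= y]
ayyyyySSm ⇒ ayyyyymSm   [S ::= m]
ayyyyymSm ⇒ ayyyyymmm   [S ::= m]

S ⇒ aM ⇒ ayM ⇒ ayyM ⇒ ayyC ⇒ ayyyS ⇒ ayyyCSm ⇒ ayyyyCSSm ⇒ ayyyyySSm ⇒ ayyyyymSm ⇒ ayyyyymmm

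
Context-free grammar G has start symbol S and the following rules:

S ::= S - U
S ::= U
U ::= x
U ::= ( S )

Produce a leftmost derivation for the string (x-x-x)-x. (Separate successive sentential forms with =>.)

S => S-U => U-U => (S)-U => (S-U)-U => (S-U-U)-U => (U-U-U)-U => (x-U-U)-U => (x-x-U)-U => (x-x-x)-U => (x-x-x)-x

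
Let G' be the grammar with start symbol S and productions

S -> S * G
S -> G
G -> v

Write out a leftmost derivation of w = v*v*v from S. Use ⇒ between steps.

S ⇒ S*G   [S -> S * G]
S*G ⇒ S*G*G   [S -> S * G]
S*G*G ⇒ G*G*G   [S -> G]
G*G*G ⇒ v*G*G   [G -> v]
v*G*G ⇒ v*v*G   [G -> v]
v*v*G ⇒ v*v*v   [G -> v]

S⇒S*G⇒S*G*G⇒G*G*G⇒v*G*G⇒v*v*G⇒v*v*v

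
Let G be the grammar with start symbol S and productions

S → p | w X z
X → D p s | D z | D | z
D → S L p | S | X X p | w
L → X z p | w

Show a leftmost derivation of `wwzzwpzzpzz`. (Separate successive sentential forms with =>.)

S=>wXz=>wDzz=>wXXpzz=>wDzXpzz=>wSLpzXpzz=>wwXzLpzXpzz=>wwzzLpzXpzz=>wwzzwpzXpzz=>wwzzwpzzpzz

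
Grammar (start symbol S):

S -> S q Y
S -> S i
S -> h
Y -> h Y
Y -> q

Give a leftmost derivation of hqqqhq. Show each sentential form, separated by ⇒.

S ⇒ SqY ⇒ SqYqY ⇒ hqYqY ⇒ hqqqY ⇒ hqqqhY ⇒ hqqqhq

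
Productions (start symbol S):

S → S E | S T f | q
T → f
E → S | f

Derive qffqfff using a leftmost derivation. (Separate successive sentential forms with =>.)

S => SE => SEE => STfEE => qTfEE => qffEE => qffSE => qffSTfE => qffqTfE => qffqffE => qffqfff

S => SE   [S → S E]
SE => SEE   [S → S E]
SEE => STfEE   [S → S T f]
STfEE => qTfEE   [S → q]
qTfEE => qffEE   [T → f]
qffEE => qffSE   [E → S]
qffSE => qffSTfE   [S → S T f]
qffSTfE => qffqTfE   [S → q]
qffqTfE => qffqffE   [T → f]
qffqffE => qffqfff   [E → f]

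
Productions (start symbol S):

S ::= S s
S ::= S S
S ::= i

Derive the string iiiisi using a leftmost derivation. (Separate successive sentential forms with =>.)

S => SS   [S ::= S S]
SS => SSS   [S ::= S S]
SSS => iSS   [S ::= i]
iSS => iSsS   [S ::= S s]
iSsS => iSSsS   [S ::= S S]
iSSsS => iSSSsS   [S ::= S S]
iSSSsS => iiSSsS   [S ::= i]
iiSSsS => iiiSsS   [S ::= i]
iiiSsS => iiiisS   [S ::= i]
iiiisS => iiiisi   [S ::= i]

S => SS => SSS => iSS => iSsS => iSSsS => iSSSsS => iiSSsS => iiiSsS => iiiisS => iiiisi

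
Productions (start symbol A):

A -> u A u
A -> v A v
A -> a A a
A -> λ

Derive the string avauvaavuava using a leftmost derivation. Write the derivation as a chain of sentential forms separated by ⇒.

A ⇒ aAa ⇒ avAva ⇒ avaAava ⇒ avauAuava ⇒ avauvAvuava ⇒ avauvaAavuava ⇒ avauvaavuava

A ⇒ aAa   [A -> a A a]
aAa ⇒ avAva   [A -> v A v]
avAva ⇒ avaAava   [A -> a A a]
avaAava ⇒ avauAuava   [A -> u A u]
avauAuava ⇒ avauvAvuava   [A -> v A v]
avauvAvuava ⇒ avauvaAavuava   [A -> a A a]
avauvaAavuava ⇒ avauvaavuava   [A -> λ]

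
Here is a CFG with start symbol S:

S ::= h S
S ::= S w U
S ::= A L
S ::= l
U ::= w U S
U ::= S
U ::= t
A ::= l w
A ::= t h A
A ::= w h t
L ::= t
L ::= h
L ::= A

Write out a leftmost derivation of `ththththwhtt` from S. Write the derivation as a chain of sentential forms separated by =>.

S => AL => thAL => ththAL => thththAL => ththththAL => ththththwhtL => ththththwhtt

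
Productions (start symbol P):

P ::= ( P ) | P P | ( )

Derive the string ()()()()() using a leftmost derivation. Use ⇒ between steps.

P ⇒ PP   [P ::= P P]
PP ⇒ PPP   [P ::= P P]
PPP ⇒ PPPP   [P ::= P P]
PPPP ⇒ PPPPP   [P ::= P P]
PPPPP ⇒ ()PPPP   [P ::= ( )]
()PPPP ⇒ ()()PPP   [P ::= ( )]
()()PPP ⇒ ()()()PP   [P ::= ( )]
()()()PP ⇒ ()()()()P   [P ::= ( )]
()()()()P ⇒ ()()()()()   [P ::= ( )]

P ⇒ PP ⇒ PPP ⇒ PPPP ⇒ PPPPP ⇒ ()PPPP ⇒ ()()PPP ⇒ ()()()PP ⇒ ()()()()P ⇒ ()()()()()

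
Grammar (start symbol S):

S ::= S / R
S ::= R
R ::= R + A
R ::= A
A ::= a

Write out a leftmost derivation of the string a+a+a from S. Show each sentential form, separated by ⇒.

S ⇒ R   [S ::= R]
R ⇒ R+A   [R ::= R + A]
R+A ⇒ R+A+A   [R ::= R + A]
R+A+A ⇒ A+A+A   [R ::= A]
A+A+A ⇒ a+A+A   [A ::= a]
a+A+A ⇒ a+a+A   [A ::= a]
a+a+A ⇒ a+a+a   [A ::= a]

S ⇒ R ⇒ R+A ⇒ R+A+A ⇒ A+A+A ⇒ a+A+A ⇒ a+a+A ⇒ a+a+a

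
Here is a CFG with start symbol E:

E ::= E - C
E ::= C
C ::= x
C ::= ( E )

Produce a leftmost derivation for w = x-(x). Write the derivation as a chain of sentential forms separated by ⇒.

E⇒E-C⇒C-C⇒x-C⇒x-(E)⇒x-(C)⇒x-(x)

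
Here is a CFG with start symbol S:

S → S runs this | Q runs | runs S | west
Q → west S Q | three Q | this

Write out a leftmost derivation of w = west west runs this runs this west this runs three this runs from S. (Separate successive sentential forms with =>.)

S => Q runs => west S Q runs => west S runs this Q runs => west S runs this runs this Q runs => west west runs this runs this Q runs => west west runs this runs this west S Q runs => west west runs this runs this west Q runs Q runs => west west runs this runs this west this runs Q runs => west west runs this runs this west this runs three Q runs => west west runs this runs this west this runs three this runs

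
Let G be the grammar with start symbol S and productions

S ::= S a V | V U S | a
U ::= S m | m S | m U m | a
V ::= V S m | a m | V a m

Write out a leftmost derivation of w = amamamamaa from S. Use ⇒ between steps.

S ⇒ VUS ⇒ VSmUS ⇒ VSmSmUS ⇒ VSmSmSmUS ⇒ amSmSmSmUS ⇒ amamSmSmUS ⇒ amamamSmUS ⇒ amamamamUS ⇒ amamamamaS ⇒ amamamamaa

S ⇒ VUS   [S ::= V U S]
VUS ⇒ VSmUS   [V ::= V S m]
VSmUS ⇒ VSmSmUS   [V ::= V S m]
VSmSmUS ⇒ VSmSmSmUS   [V ::= V S m]
VSmSmSmUS ⇒ amSmSmSmUS   [V ::= a m]
amSmSmSmUS ⇒ amamSmSmUS   [S ::= a]
amamSmSmUS ⇒ amamamSmUS   [S ::= a]
amamamSmUS ⇒ amamamamUS   [S ::= a]
amamamamUS ⇒ amamamamaS   [U ::= a]
amamamamaS ⇒ amamamamaa   [S ::= a]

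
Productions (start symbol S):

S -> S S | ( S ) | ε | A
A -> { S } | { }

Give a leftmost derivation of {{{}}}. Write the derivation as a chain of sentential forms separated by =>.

S => A => {S} => {SS} => {AS} => {{S}S} => {{A}S} => {{{}}S} => {{{}}}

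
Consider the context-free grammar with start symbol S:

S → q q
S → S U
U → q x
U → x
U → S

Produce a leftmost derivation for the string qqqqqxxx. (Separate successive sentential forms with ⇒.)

S ⇒ SU ⇒ SUU ⇒ SUUU ⇒ SUUUU ⇒ qqUUUU ⇒ qqSUUU ⇒ qqqqUUU ⇒ qqqqqxUU ⇒ qqqqqxxU ⇒ qqqqqxxx

S ⇒ SU   [S → S U]
SU ⇒ SUU   [S → S U]
SUU ⇒ SUUU   [S → S U]
SUUU ⇒ SUUUU   [S → S U]
SUUUU ⇒ qqUUUU   [S → q q]
qqUUUU ⇒ qqSUUU   [U → S]
qqSUUU ⇒ qqqqUUU   [S → q q]
qqqqUUU ⇒ qqqqqxUU   [U → q x]
qqqqqxUU ⇒ qqqqqxxU   [U → x]
qqqqqxxU ⇒ qqqqqxxx   [U → x]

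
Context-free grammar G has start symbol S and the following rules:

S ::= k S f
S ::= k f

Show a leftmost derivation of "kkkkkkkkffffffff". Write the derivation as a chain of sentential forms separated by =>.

S => kSf   [S ::= k S f]
kSf => kkSff   [S ::= k S f]
kkSff => kkkSfff   [S ::= k S f]
kkkSfff => kkkkSffff   [S ::= k S f]
kkkkSffff => kkkkkSfffff   [S ::= k S f]
kkkkkSfffff => kkkkkkSffffff   [S ::= k S f]
kkkkkkSffffff => kkkkkkkSfffffff   [S ::= k S f]
kkkkkkkSfffffff => kkkkkkkkffffffff   [S ::= k f]

S => kSf => kkSff => kkkSfff => kkkkSffff => kkkkkSfffff => kkkkkkSffffff => kkkkkkkSfffffff => kkkkkkkkffffffff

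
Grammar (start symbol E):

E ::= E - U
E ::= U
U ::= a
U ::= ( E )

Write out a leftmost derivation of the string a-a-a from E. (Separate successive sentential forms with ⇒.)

E⇒E-U⇒E-U-U⇒U-U-U⇒a-U-U⇒a-a-U⇒a-a-a

E ⇒ E-U   [E ::= E - U]
E-U ⇒ E-U-U   [E ::= E - U]
E-U-U ⇒ U-U-U   [E ::= U]
U-U-U ⇒ a-U-U   [U ::= a]
a-U-U ⇒ a-a-U   [U ::= a]
a-a-U ⇒ a-a-a   [U ::= a]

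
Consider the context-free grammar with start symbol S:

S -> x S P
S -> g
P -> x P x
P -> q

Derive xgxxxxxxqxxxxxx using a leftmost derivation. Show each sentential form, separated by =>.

S => xSP => xgP => xgxPx => xgxxPxx => xgxxxPxxx => xgxxxxPxxxx => xgxxxxxPxxxxx => xgxxxxxxPxxxxxx => xgxxxxxxqxxxxxx

S => xSP   [S -> x S P]
xSP => xgP   [S -> g]
xgP => xgxPx   [P -> x P x]
xgxPx => xgxxPxx   [P -> x P x]
xgxxPxx => xgxxxPxxx   [P -> x P x]
xgxxxPxxx => xgxxxxPxxxx   [P -> x P x]
xgxxxxPxxxx => xgxxxxxPxxxxx   [P -> x P x]
xgxxxxxPxxxxx => xgxxxxxxPxxxxxx   [P -> x P x]
xgxxxxxxPxxxxxx => xgxxxxxxqxxxxxx   [P -> q]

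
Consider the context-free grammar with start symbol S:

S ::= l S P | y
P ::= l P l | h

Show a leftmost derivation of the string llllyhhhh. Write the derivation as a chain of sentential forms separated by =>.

S => lSP   [S ::= l S P]
lSP => llSPP   [S ::= l S P]
llSPP => lllSPPP   [S ::= l S P]
lllSPPP => llllSPPPP   [S ::= l S P]
llllSPPPP => llllyPPPP   [S ::= y]
llllyPPPP => llllyhPPP   [P ::= h]
llllyhPPP => llllyhhPP   [P ::= h]
llllyhhPP => llllyhhhP   [P ::= h]
llllyhhhP => llllyhhhh   [P ::= h]

S=>lSP=>llSPP=>lllSPPP=>llllSPPPP=>llllyPPPP=>llllyhPPP=>llllyhhPP=>llllyhhhP=>llllyhhhh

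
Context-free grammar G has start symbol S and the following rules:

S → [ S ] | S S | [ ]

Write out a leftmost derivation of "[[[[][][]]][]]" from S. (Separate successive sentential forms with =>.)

S => [S]   [S → [ S ]]
[S] => [SS]   [S → S S]
[SS] => [[S]S]   [S → [ S ]]
[[S]S] => [[[S]]S]   [S → [ S ]]
[[[S]]S] => [[[SS]]S]   [S → S S]
[[[SS]]S] => [[[[]S]]S]   [S → [ ]]
[[[[]S]]S] => [[[[]SS]]S]   [S → S S]
[[[[]SS]]S] => [[[[][]S]]S]   [S → [ ]]
[[[[][]S]]S] => [[[[][][]]]S]   [S → [ ]]
[[[[][][]]]S] => [[[[][][]]][]]   [S → [ ]]

S => [S] => [SS] => [[S]S] => [[[S]]S] => [[[SS]]S] => [[[[]S]]S] => [[[[]SS]]S] => [[[[][]S]]S] => [[[[][][]]]S] => [[[[][][]]][]]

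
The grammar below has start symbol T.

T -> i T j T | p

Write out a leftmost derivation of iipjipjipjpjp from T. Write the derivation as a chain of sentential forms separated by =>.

T => iTjT   [T -> i T j T]
iTjT => iiTjTjT   [T -> i T j T]
iiTjTjT => iipjTjT   [T -> p]
iipjTjT => iipjiTjTjT   [T -> i T j T]
iipjiTjTjT => iipjipjTjT   [T -> p]
iipjipjTjT => iipjipjiTjTjT   [T -> i T j T]
iipjipjiTjTjT => iipjipjipjTjT   [T -> p]
iipjipjipjTjT => iipjipjipjpjT   [T -> p]
iipjipjipjpjT => iipjipjipjpjp   [T -> p]

T=>iTjT=>iiTjTjT=>iipjTjT=>iipjiTjTjT=>iipjipjTjT=>iipjipjiTjTjT=>iipjipjipjTjT=>iipjipjipjpjT=>iipjipjipjpjp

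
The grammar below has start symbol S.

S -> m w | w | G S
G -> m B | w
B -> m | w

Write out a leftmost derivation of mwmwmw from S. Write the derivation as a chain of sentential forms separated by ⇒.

S ⇒ GS   [S -> G S]
GS ⇒ mBS   [G -> m B]
mBS ⇒ mwS   [B -> w]
mwS ⇒ mwGS   [S -> G S]
mwGS ⇒ mwmBS   [G -> m B]
mwmBS ⇒ mwmwS   [B -> w]
mwmwS ⇒ mwmwmw   [S -> m w]

S ⇒ GS ⇒ mBS ⇒ mwS ⇒ mwGS ⇒ mwmBS ⇒ mwmwS ⇒ mwmwmw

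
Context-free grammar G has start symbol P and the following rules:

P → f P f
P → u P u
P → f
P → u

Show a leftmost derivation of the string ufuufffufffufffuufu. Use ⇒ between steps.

P ⇒ uPu   [P → u P u]
uPu ⇒ ufPfu   [P → f P f]
ufPfu ⇒ ufuPufu   [P → u P u]
ufuPufu ⇒ ufuuPuufu   [P → u P u]
ufuuPuufu ⇒ ufuufPfuufu   [P → f P f]
ufuufPfuufu ⇒ ufuuffPffuufu   [P → f P f]
ufuuffPffuufu ⇒ ufuufffPfffuufu   [P → f P f]
ufuufffPfffuufu ⇒ ufuufffuPufffuufu   [P → u P u]
ufuufffuPufffuufu ⇒ ufuufffufPfufffuufu   [P → f P f]
ufuufffufPfufffuufu ⇒ ufuufffufffufffuufu   [P → f]

P⇒uPu⇒ufPfu⇒ufuPufu⇒ufuuPuufu⇒ufuufPfuufu⇒ufuuffPffuufu⇒ufuufffPfffuufu⇒ufuufffuPufffuufu⇒ufuufffufPfufffuufu⇒ufuufffufffufffuufu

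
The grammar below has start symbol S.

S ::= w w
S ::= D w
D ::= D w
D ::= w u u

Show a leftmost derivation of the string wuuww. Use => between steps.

S => Dw   [S ::= D w]
Dw => Dww   [D ::= D w]
Dww => wuuww   [D ::= w u u]

S => Dw => Dww => wuuww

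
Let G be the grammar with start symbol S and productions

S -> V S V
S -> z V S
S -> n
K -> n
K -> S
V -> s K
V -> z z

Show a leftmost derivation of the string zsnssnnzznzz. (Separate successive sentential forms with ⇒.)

S⇒zVS⇒zsKS⇒zsnS⇒zsnVSV⇒zsnsKSV⇒zsnsSSV⇒zsnsVSVSV⇒zsnssKSVSV⇒zsnssSSVSV⇒zsnssnSVSV⇒zsnssnnVSV⇒zsnssnnzzSV⇒zsnssnnzznV⇒zsnssnnzznzz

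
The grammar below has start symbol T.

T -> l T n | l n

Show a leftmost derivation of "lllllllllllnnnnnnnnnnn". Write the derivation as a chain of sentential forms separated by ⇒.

T ⇒ lTn ⇒ llTnn ⇒ lllTnnn ⇒ llllTnnnn ⇒ lllllTnnnnn ⇒ llllllTnnnnnn ⇒ lllllllTnnnnnnn ⇒ llllllllTnnnnnnnn ⇒ lllllllllTnnnnnnnnn ⇒ llllllllllTnnnnnnnnnn ⇒ lllllllllllnnnnnnnnnnn

T ⇒ lTn   [T -> l T n]
lTn ⇒ llTnn   [T -> l T n]
llTnn ⇒ lllTnnn   [T -> l T n]
lllTnnn ⇒ llllTnnnn   [T -> l T n]
llllTnnnn ⇒ lllllTnnnnn   [T -> l T n]
lllllTnnnnn ⇒ llllllTnnnnnn   [T -> l T n]
llllllTnnnnnn ⇒ lllllllTnnnnnnn   [T -> l T n]
lllllllTnnnnnnn ⇒ llllllllTnnnnnnnn   [T -> l T n]
llllllllTnnnnnnnn ⇒ lllllllllTnnnnnnnnn   [T -> l T n]
lllllllllTnnnnnnnnn ⇒ llllllllllTnnnnnnnnnn   [T -> l T n]
llllllllllTnnnnnnnnnn ⇒ lllllllllllnnnnnnnnnnn   [T -> l n]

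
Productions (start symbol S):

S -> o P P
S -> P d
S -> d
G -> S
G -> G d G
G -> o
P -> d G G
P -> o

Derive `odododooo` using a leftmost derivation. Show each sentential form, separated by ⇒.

S⇒oPP⇒odGGP⇒odGdGGP⇒odGdGdGGP⇒ododGdGGP⇒odododGGP⇒odododoGP⇒odododooP⇒odododooo

S ⇒ oPP   [S -> o P P]
oPP ⇒ odGGP   [P -> d G G]
odGGP ⇒ odGdGGP   [G -> G d G]
odGdGGP ⇒ odGdGdGGP   [G -> G d G]
odGdGdGGP ⇒ ododGdGGP   [G -> o]
ododGdGGP ⇒ odododGGP   [G -> o]
odododGGP ⇒ odododoGP   [G -> o]
odododoGP ⇒ odododooP   [G -> o]
odododooP ⇒ odododooo   [P -> o]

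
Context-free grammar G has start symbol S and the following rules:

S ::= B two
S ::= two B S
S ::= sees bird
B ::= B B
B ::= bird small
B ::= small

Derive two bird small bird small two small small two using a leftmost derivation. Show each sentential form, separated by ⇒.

S ⇒ two B S ⇒ two B B S ⇒ two bird small B S ⇒ two bird small bird small S ⇒ two bird small bird small two B S ⇒ two bird small bird small two small S ⇒ two bird small bird small two small B two ⇒ two bird small bird small two small small two

S ⇒ two B S   [S ::= two B S]
two B S ⇒ two B B S   [B ::= B B]
two B B S ⇒ two bird small B S   [B ::= bird small]
two bird small B S ⇒ two bird small bird small S   [B ::= bird small]
two bird small bird small S ⇒ two bird small bird small two B S   [S ::= two B S]
two bird small bird small two B S ⇒ two bird small bird small two small S   [B ::= small]
two bird small bird small two small S ⇒ two bird small bird small two small B two   [S ::= B two]
two bird small bird small two small B two ⇒ two bird small bird small two small small two   [B ::= small]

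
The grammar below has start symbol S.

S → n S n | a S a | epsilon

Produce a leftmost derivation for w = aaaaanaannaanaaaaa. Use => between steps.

S => aSa => aaSaa => aaaSaaa => aaaaSaaaa => aaaaaSaaaaa => aaaaanSnaaaaa => aaaaanaSanaaaaa => aaaaanaaSaanaaaaa => aaaaanaanSnaanaaaaa => aaaaanaannaanaaaaa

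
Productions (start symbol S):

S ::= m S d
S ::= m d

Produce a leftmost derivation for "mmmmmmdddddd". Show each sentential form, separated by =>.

S => mSd   [S ::= m S d]
mSd => mmSdd   [S ::= m S d]
mmSdd => mmmSddd   [S ::= m S d]
mmmSddd => mmmmSdddd   [S ::= m S d]
mmmmSdddd => mmmmmSddddd   [S ::= m S d]
mmmmmSddddd => mmmmmmdddddd   [S ::= m d]

S => mSd => mmSdd => mmmSddd => mmmmSdddd => mmmmmSddddd => mmmmmmdddddd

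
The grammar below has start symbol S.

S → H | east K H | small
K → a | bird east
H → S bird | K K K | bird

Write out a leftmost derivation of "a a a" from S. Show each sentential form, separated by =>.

S => H => K K K => a K K => a a K => a a a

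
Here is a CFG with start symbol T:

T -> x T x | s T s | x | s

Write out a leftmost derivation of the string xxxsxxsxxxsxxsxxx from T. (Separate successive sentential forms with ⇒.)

T ⇒ xTx ⇒ xxTxx ⇒ xxxTxxx ⇒ xxxsTsxxx ⇒ xxxsxTxsxxx ⇒ xxxsxxTxxsxxx ⇒ xxxsxxsTsxxsxxx ⇒ xxxsxxsxTxsxxsxxx ⇒ xxxsxxsxxxsxxsxxx

T ⇒ xTx   [T -> x T x]
xTx ⇒ xxTxx   [T -> x T x]
xxTxx ⇒ xxxTxxx   [T -> x T x]
xxxTxxx ⇒ xxxsTsxxx   [T -> s T s]
xxxsTsxxx ⇒ xxxsxTxsxxx   [T -> x T x]
xxxsxTxsxxx ⇒ xxxsxxTxxsxxx   [T -> x T x]
xxxsxxTxxsxxx ⇒ xxxsxxsTsxxsxxx   [T -> s T s]
xxxsxxsTsxxsxxx ⇒ xxxsxxsxTxsxxsxxx   [T -> x T x]
xxxsxxsxTxsxxsxxx ⇒ xxxsxxsxxxsxxsxxx   [T -> x]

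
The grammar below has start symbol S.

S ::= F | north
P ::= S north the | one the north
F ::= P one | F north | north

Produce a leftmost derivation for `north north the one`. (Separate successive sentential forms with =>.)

S => F => P one => S north the one => north north the one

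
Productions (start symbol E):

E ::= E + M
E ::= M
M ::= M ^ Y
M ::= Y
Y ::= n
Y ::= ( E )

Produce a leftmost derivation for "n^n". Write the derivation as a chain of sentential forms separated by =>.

E=>M=>M^Y=>Y^Y=>n^Y=>n^n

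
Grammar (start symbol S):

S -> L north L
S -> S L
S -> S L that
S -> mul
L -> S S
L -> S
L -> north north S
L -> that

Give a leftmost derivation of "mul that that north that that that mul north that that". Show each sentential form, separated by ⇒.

S ⇒ S L   [S -> S L]
S L ⇒ L north L L   [S -> L north L]
L north L L ⇒ S S north L L   [L -> S S]
S S north L L ⇒ S L that S north L L   [S -> S L that]
S L that S north L L ⇒ L north L L that S north L L   [S -> L north L]
L north L L that S north L L ⇒ S north L L that S north L L   [L -> S]
S north L L that S north L L ⇒ S L that north L L that S north L L   [S -> S L that]
S L that north L L that S north L L ⇒ mul L that north L L that S north L L   [S -> mul]
mul L that north L L that S north L L ⇒ mul that that north L L that S north L L   [L -> that]
mul that that north L L that S north L L ⇒ mul that that north that L that S north L L   [L -> that]
mul that that north that L that S north L L ⇒ mul that that north that that that S north L L   [L -> that]
mul that that north that that that S north L L ⇒ mul that that north that that that mul north L L   [S -> mul]
mul that that north that that that mul north L L ⇒ mul that that north that that that mul north that L   [L -> that]
mul that that north that that that mul north that L ⇒ mul that that north that that that mul north that that   [L -> that]

S ⇒ S L ⇒ L north L L ⇒ S S north L L ⇒ S L that S north L L ⇒ L north L L that S north L L ⇒ S north L L that S north L L ⇒ S L that north L L that S north L L ⇒ mul L that north L L that S north L L ⇒ mul that that north L L that S north L L ⇒ mul that that north that L that S north L L ⇒ mul that that north that that that S north L L ⇒ mul that that north that that that mul north L L ⇒ mul that that north that that that mul north that L ⇒ mul that that north that that that mul north that that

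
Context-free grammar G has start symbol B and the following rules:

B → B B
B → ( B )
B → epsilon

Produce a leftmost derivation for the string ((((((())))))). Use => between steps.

B => BB   [B → B B]
BB => BBB   [B → B B]
BBB => (B)BB   [B → ( B )]
(B)BB => ((B))BB   [B → ( B )]
((B))BB => (((B)))BB   [B → ( B )]
(((B)))BB => ((((B))))BB   [B → ( B )]
((((B))))BB => (((((B)))))BB   [B → ( B )]
(((((B)))))BB => (((((BB)))))BB   [B → B B]
(((((BB)))))BB => ((((((B)B)))))BB   [B → ( B )]
((((((B)B)))))BB => (((((((B))B)))))BB   [B → ( B )]
(((((((B))B)))))BB => ((((((())B)))))BB   [B → epsilon]
((((((())B)))))BB => ((((((()))))))BB   [B → epsilon]
((((((()))))))BB => ((((((()))))))B   [B → epsilon]
((((((()))))))B => ((((((()))))))   [B → epsilon]

B=>BB=>BBB=>(B)BB=>((B))BB=>(((B)))BB=>((((B))))BB=>(((((B)))))BB=>(((((BB)))))BB=>((((((B)B)))))BB=>(((((((B))B)))))BB=>((((((())B)))))BB=>((((((()))))))BB=>((((((()))))))B=>((((((()))))))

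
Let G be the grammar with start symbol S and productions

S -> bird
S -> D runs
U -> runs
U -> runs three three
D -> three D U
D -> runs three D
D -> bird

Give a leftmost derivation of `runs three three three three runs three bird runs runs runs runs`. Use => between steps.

S => D runs => runs three D runs => runs three three D U runs => runs three three three D U U runs => runs three three three three D U U U runs => runs three three three three runs three D U U U runs => runs three three three three runs three bird U U U runs => runs three three three three runs three bird runs U U runs => runs three three three three runs three bird runs runs U runs => runs three three three three runs three bird runs runs runs runs

S => D runs   [S -> D runs]
D runs => runs three D runs   [D -> runs three D]
runs three D runs => runs three three D U runs   [D -> three D U]
runs three three D U runs => runs three three three D U U runs   [D -> three D U]
runs three three three D U U runs => runs three three three three D U U U runs   [D -> three D U]
runs three three three three D U U U runs => runs three three three three runs three D U U U runs   [D -> runs three D]
runs three three three three runs three D U U U runs => runs three three three three runs three bird U U U runs   [D -> bird]
runs three three three three runs three bird U U U runs => runs three three three three runs three bird runs U U runs   [U -> runs]
runs three three three three runs three bird runs U U runs => runs three three three three runs three bird runs runs U runs   [U -> runs]
runs three three three three runs three bird runs runs U runs => runs three three three three runs three bird runs runs runs runs   [U -> runs]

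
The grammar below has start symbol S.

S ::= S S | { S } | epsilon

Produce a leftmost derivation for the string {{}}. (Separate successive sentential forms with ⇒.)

S ⇒ {S} ⇒ {{S}} ⇒ {{}}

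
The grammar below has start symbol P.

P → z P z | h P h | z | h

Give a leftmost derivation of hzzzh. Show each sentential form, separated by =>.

P=>hPh=>hzPzh=>hzzzh

P => hPh   [P → h P h]
hPh => hzPzh   [P → z P z]
hzPzh => hzzzh   [P → z]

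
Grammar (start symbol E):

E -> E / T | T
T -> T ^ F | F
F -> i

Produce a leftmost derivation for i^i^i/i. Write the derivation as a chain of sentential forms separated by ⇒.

E⇒E/T⇒T/T⇒T^F/T⇒T^F^F/T⇒F^F^F/T⇒i^F^F/T⇒i^i^F/T⇒i^i^i/T⇒i^i^i/F⇒i^i^i/i

E ⇒ E/T   [E -> E / T]
E/T ⇒ T/T   [E -> T]
T/T ⇒ T^F/T   [T -> T ^ F]
T^F/T ⇒ T^F^F/T   [T -> T ^ F]
T^F^F/T ⇒ F^F^F/T   [T -> F]
F^F^F/T ⇒ i^F^F/T   [F -> i]
i^F^F/T ⇒ i^i^F/T   [F -> i]
i^i^F/T ⇒ i^i^i/T   [F -> i]
i^i^i/T ⇒ i^i^i/F   [T -> F]
i^i^i/F ⇒ i^i^i/i   [F -> i]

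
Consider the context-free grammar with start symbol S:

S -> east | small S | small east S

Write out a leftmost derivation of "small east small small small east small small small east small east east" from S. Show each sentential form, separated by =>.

S => small east S => small east small S => small east small small S => small east small small small east S => small east small small small east small S => small east small small small east small small S => small east small small small east small small small east S => small east small small small east small small small east small east S => small east small small small east small small small east small east east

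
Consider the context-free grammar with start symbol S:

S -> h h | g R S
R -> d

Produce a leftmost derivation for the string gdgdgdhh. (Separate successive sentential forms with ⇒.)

S ⇒ gRS ⇒ gdS ⇒ gdgRS ⇒ gdgdS ⇒ gdgdgRS ⇒ gdgdgdS ⇒ gdgdgdhh

S ⇒ gRS   [S -> g R S]
gRS ⇒ gdS   [R -> d]
gdS ⇒ gdgRS   [S -> g R S]
gdgRS ⇒ gdgdS   [R -> d]
gdgdS ⇒ gdgdgRS   [S -> g R S]
gdgdgRS ⇒ gdgdgdS   [R -> d]
gdgdgdS ⇒ gdgdgdhh   [S -> h h]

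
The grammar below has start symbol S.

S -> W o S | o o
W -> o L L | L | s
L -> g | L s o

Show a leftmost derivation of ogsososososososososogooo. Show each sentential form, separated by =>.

S => WoS   [S -> W o S]
WoS => oLLoS   [W -> o L L]
oLLoS => oLsoLoS   [L -> L s o]
oLsoLoS => oLsosoLoS   [L -> L s o]
oLsosoLoS => oLsososoLoS   [L -> L s o]
oLsososoLoS => oLsosososoLoS   [L -> L s o]
oLsosososoLoS => oLsososososoLoS   [L -> L s o]
oLsososososoLoS => oLsosososososoLoS   [L -> L s o]
oLsosososososoLoS => oLsososososososoLoS   [L -> L s o]
oLsososososososoLoS => oLsosososososososoLoS   [L -> L s o]
oLsosososososososoLoS => oLsososososososososoLoS   [L -> L s o]
oLsososososososososoLoS => ogsososososososososoLoS   [L -> g]
ogsososososososososoLoS => ogsososososososososogoS   [L -> g]
ogsososososososososogoS => ogsososososososososogooo   [S -> o o]

S=>WoS=>oLLoS=>oLsoLoS=>oLsosoLoS=>oLsososoLoS=>oLsosososoLoS=>oLsososososoLoS=>oLsosososososoLoS=>oLsososososososoLoS=>oLsosososososososoLoS=>oLsososososososososoLoS=>ogsososososososososoLoS=>ogsososososososososogoS=>ogsososososososososogooo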